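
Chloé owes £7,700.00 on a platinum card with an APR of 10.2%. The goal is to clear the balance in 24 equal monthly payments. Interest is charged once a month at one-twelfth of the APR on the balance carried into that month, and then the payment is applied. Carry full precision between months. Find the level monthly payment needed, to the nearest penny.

£356.03

Monthly rate r = 10.2%/12 = 0.85% = 0.0085.
Level-payment amortization: P = B₀·r / (1 − (1+r)^(−n)) = 7700.00·0.0085 / (1 − 1.0085^(−24)).
Denominator 1 − (1+r)^(−24) = 0.183834301.
P = 65.45 / 0.183834301 ≈ 356.03.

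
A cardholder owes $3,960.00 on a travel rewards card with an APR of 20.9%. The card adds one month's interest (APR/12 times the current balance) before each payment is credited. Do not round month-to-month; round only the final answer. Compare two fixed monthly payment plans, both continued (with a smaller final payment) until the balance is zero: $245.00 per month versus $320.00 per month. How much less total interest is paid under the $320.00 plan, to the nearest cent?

Monthly rate r = 20.9%/12 = 1.74167% = 0.0174167.
At $245.00/mo: n = ⌈−ln(1 − rB₀/P)/ln(1+r)⌉ = 20 payments (last $36.25); total interest = total paid − $3,960.00 = $731.25.
At $320.00/mo: 15 payments (last $18.95); total interest $538.95.
Interest saved = $731.25 − $538.95 = $192.30.

$192.30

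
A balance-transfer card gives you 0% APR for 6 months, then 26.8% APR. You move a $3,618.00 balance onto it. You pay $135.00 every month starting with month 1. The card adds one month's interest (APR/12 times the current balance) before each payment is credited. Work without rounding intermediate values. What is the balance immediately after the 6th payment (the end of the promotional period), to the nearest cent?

Promo months 1–6 at r₀ = 0%/12 = 0; months 7+ at r₁ = 26.8%/12 = 0.0223333.
After month 6 (no interest yet): B = $3,618.00 − 6·$135.00 = $2,808.00.

$2,808.00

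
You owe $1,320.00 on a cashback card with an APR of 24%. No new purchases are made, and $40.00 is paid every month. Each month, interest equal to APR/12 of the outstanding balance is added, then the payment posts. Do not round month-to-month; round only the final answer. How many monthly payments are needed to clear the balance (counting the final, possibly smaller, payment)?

55 payments

Monthly rate r = 24%/12 = 2% = 0.02.
Recurrence: B ← B·(1+r) − $40.00.
Month 1: interest $26.40; balance after payment $1,306.40.
Month 2: interest $26.13; balance after payment $1,292.53.
Closed form: n = −ln(1 − rB₀/P)/ln(1+r) = −ln(0.34)/ln(1.02) ≈ 54.478, so the balance reaches zero during payment 55.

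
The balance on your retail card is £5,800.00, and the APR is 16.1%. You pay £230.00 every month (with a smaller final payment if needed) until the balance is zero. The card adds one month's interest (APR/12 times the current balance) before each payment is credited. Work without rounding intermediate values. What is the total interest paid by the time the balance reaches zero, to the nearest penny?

£1,327.29

Monthly rate r = 16.1%/12 = 1.34167% = 0.0134167.
Payoff takes n = ⌈−ln(1 − rB₀/P)/ln(1+r)⌉ = ⌈30.988⌉ = 31 payments; the last is £227.29.
Total paid = 30·£230.00 + £227.29 = £7,127.29.
Total interest = total paid − principal = £7,127.29 − £5,800.00 = £1,327.29.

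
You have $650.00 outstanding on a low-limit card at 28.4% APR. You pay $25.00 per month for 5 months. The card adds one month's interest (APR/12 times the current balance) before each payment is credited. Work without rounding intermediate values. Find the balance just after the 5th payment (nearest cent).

$599.59

Monthly rate r = 28.4%/12 = 2.36667% = 0.0236667.
Each month: B ← B·(1+r) − $25.00.
Month 1: interest $15.38; balance after payment $640.38.
Month 2: interest $15.16; balance after payment $630.54.
Month 3: interest $14.92; balance after payment $620.46.
Month 4: interest $14.68; balance after payment $610.15.
Month 5: interest $14.44; balance after payment $599.59.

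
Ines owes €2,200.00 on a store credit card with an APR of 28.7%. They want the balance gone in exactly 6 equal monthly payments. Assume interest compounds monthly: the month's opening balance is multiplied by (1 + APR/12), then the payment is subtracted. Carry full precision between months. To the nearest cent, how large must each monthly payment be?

€397.96

Monthly rate r = 28.7%/12 = 2.39167% = 0.0239167.
Level-payment amortization: P = B₀·r / (1 − (1+r)^(−n)) = 2200.00·0.0239167 / (1 − 1.02392^(−6)).
Denominator 1 − (1+r)^(−6) = 0.132214625.
P = 52.6167 / 0.132214625 ≈ 397.96.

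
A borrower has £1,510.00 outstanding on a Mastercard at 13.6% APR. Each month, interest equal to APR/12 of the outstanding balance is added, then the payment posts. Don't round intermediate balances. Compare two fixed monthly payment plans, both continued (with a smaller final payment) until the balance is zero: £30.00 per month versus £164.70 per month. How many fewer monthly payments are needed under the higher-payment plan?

65 fewer payments

Monthly rate r = 13.6%/12 = 1.13333% = 0.0113333.
At £30.00/mo: n = ⌈−ln(1 − rB₀/P)/ln(1+r)⌉ = 75 payments (last £29.43); total interest = total paid − £1,510.00 = £739.43.
At £164.70/mo: 10 payments (last £121.24); total interest £93.54.
Payments saved = 75 − 10 = 65.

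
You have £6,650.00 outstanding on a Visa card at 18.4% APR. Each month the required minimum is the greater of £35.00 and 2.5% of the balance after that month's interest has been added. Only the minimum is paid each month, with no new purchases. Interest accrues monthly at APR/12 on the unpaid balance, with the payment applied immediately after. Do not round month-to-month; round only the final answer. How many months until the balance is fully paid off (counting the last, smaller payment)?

217 months

Monthly rate r = 18.4%/12 = 1.53333% = 0.0153333.
While 2.5% of the post-interest balance exceeds £35.00, each month B ← (B·(1+r))·(1 − 0.025), i.e. B shrinks by the factor (1+r)·0.975 = 0.98995.
This holds for months 1–156. Entering month 157 the balance is £1,375.59; 2.5% of the post-interest balance is now below £35.00, so the flat £35.00 minimum applies from here.
From month 157 a fixed £35.00 at rate r clears £1,375.59 in 61 more payments. Total: 156 + 61 = 217 months.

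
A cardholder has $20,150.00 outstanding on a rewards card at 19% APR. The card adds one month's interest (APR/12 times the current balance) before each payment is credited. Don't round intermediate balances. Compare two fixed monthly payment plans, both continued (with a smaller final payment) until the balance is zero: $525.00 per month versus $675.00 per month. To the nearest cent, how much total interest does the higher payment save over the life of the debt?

$3,776.31

Monthly rate r = 19%/12 = 1.58333% = 0.0158333.
At $525.00/mo: n = ⌈−ln(1 − rB₀/P)/ln(1+r)⌉ = 60 payments (last $297.65); total interest = total paid − $20,150.00 = $11,122.65.
At $675.00/mo: 41 payments (last $496.34); total interest $7,346.34.
Interest saved = $11,122.65 − $7,346.34 = $3,776.31.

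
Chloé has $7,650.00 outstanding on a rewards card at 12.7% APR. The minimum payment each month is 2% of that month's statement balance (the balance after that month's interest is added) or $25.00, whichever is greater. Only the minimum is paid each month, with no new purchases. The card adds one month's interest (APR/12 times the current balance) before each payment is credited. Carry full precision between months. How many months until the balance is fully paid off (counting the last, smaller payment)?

259 months

Monthly rate r = 12.7%/12 = 1.05833% = 0.0105833.
While 2% of the post-interest balance exceeds $25.00, each month B ← (B·(1+r))·(1 − 0.02), i.e. B shrinks by the factor (1+r)·0.98 = 0.99037.
This holds for months 1–189. Entering month 190 the balance is $1,228.92; 2% of the post-interest balance is now below $25.00, so the flat $25.00 minimum applies from here.
From month 190 a fixed $25.00 at rate r clears $1,228.92 in 70 more payments. Total: 189 + 70 = 259 months.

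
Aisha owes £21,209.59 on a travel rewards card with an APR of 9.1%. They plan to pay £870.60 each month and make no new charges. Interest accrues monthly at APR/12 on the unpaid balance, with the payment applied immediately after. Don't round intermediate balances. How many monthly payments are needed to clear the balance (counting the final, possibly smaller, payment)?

28 months

Monthly rate r = 9.1%/12 = 0.758333% = 0.00758333.
Recurrence: B ← B·(1+r) − £870.60.
Month 1: interest £160.84; balance after payment £20,499.83.
Month 2: interest £155.46; balance after payment £19,784.69.
Closed form: n = −ln(1 − rB₀/P)/ln(1+r) = −ln(0.81525)/ln(1.00758) ≈ 27.037, so the balance reaches zero during payment 28.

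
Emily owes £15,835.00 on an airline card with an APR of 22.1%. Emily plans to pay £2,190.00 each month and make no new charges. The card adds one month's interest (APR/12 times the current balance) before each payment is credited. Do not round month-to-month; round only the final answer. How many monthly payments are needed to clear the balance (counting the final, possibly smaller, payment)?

8 payments

Monthly rate r = 22.1%/12 = 1.84167% = 0.0184167.
Recurrence: B ← B·(1+r) − £2,190.00.
Month 1: interest £291.63; balance after payment £13,936.63.
Month 2: interest £256.67; balance after payment £12,003.29.
Closed form: n = −ln(1 − rB₀/P)/ln(1+r) = −ln(0.86684)/ln(1.01842) ≈ 7.831, so the balance reaches zero during payment 8.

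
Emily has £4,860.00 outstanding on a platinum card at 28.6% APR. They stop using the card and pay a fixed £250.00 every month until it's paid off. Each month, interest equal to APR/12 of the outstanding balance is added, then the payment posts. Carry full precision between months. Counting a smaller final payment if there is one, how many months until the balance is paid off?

Monthly rate r = 28.6%/12 = 2.38333% = 0.0238333.
Recurrence: B ← B·(1+r) − £250.00.
Month 1: interest £115.83; balance after payment £4,725.83.
Month 2: interest £112.63; balance after payment £4,588.46.
Closed form: n = −ln(1 − rB₀/P)/ln(1+r) = −ln(0.53668)/ln(1.02383) ≈ 26.423, so the balance reaches zero during payment 27.

27 payments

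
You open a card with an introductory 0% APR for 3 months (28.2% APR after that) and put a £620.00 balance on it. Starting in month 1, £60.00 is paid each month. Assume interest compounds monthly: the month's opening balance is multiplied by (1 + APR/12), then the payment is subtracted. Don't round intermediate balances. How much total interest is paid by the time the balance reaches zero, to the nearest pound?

Promo months 1–3 at r₀ = 0%/12 = 0; months 4+ at r₁ = 28.2%/12 = 0.0235.
After month 3 (no interest yet): B = £620.00 − 3·£60.00 = £440.00.
Then at r₁ with £60.00/mo: n₂ = −ln(1 − r₁·B/P)/ln(1+r₁) ≈ 8.14 → 9 more payments.
Total paid = 11·£60.00 + £8.66 = £668.66; interest = £668.66 − £620.00 = £48.66.

£49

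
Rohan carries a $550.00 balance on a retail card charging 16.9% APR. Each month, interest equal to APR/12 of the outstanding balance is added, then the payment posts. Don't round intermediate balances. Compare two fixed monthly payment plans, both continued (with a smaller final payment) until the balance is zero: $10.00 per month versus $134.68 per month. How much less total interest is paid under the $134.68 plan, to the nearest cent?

Monthly rate r = 16.9%/12 = 1.40833% = 0.0140833.
At $10.00/mo: n = ⌈−ln(1 − rB₀/P)/ln(1+r)⌉ = 107 payments (last $5.30); total interest = total paid − $550.00 = $515.30.
At $134.68/mo: 5 payments (last $31.88); total interest $20.60.
Interest saved = $515.30 − $20.60 = $494.70.

$494.70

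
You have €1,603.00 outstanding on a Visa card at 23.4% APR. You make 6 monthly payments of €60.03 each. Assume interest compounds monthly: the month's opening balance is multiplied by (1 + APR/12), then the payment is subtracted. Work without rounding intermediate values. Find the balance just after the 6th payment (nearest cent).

Monthly rate r = 23.4%/12 = 1.95% = 0.0195.
Each month: B ← B·(1+r) − €60.03.
Month 1: interest €31.26; balance after payment €1,574.23.
Month 2: interest €30.70; balance after payment €1,544.90.
Month 3: interest €30.13; balance after payment €1,514.99.
Month 4: interest €29.54; balance after payment €1,484.50.
Month 5: interest €28.95; balance after payment €1,453.42.
Month 6: interest €28.34; balance after payment €1,421.73.

€1,421.73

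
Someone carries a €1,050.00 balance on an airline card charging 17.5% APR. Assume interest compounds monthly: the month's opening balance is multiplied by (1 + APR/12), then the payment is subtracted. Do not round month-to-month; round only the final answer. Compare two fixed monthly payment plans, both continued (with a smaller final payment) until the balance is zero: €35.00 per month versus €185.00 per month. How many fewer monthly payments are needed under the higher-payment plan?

34 fewer payments

Monthly rate r = 17.5%/12 = 1.45833% = 0.0145833.
At €35.00/mo: n = ⌈−ln(1 − rB₀/P)/ln(1+r)⌉ = 40 payments (last €25.97); total interest = total paid − €1,050.00 = €340.97.
At €185.00/mo: 6 payments (last €179.03); total interest €54.03.
Payments saved = 40 − 6 = 34.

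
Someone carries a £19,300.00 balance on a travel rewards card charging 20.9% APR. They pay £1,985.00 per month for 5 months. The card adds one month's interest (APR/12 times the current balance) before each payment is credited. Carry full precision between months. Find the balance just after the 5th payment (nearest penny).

£10,763.49

Monthly rate r = 20.9%/12 = 1.74167% = 0.0174167.
Each month: B ← B·(1+r) − £1,985.00.
Month 1: interest £336.14; balance after payment £17,651.14.
Month 2: interest £307.42; balance after payment £15,973.57.
Month 3: interest £278.21; balance after payment £14,266.77.
Month 4: interest £248.48; balance after payment £12,530.25.
Month 5: interest £218.24; balance after payment £10,763.49.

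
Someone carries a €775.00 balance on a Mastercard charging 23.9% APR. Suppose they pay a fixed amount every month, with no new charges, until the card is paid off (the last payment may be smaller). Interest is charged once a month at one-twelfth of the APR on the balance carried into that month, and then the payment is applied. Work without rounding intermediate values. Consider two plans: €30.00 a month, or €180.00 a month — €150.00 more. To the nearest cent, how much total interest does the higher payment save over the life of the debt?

Monthly rate r = 23.9%/12 = 1.99167% = 0.0199167.
At €30.00/mo: n = ⌈−ln(1 − rB₀/P)/ln(1+r)⌉ = 37 payments (last €19.31); total interest = total paid − €775.00 = €324.31.
At €180.00/mo: 5 payments (last €98.74); total interest €43.74.
Interest saved = €324.31 − €43.74 = €280.57.

€280.57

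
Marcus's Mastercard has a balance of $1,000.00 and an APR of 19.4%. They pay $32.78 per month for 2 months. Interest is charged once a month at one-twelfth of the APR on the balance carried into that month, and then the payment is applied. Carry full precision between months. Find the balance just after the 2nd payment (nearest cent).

Monthly rate r = 19.4%/12 = 1.61667% = 0.0161667.
Each month: B ← B·(1+r) − $32.78.
Month 1: interest $16.17; balance after payment $983.39.
Month 2: interest $15.90; balance after payment $966.50.

$966.50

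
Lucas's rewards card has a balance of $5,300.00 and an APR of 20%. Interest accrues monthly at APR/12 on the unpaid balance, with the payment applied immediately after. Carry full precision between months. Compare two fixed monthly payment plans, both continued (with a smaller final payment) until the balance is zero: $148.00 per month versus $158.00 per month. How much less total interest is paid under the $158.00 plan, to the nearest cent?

$306.27

Monthly rate r = 20%/12 = 1.66667% = 0.0166667.
At $148.00/mo: n = ⌈−ln(1 − rB₀/P)/ln(1+r)⌉ = 55 payments (last $142.02); total interest = total paid − $5,300.00 = $2,834.02.
At $158.00/mo: 50 payments (last $85.75); total interest $2,527.75.
Interest saved = $2,834.02 − $2,527.75 = $306.27.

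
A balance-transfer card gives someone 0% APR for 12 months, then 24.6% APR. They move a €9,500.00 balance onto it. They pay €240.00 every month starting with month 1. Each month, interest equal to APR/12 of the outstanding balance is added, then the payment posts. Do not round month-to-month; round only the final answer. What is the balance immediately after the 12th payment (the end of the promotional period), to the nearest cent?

€6,620.00

Promo months 1–12 at r₀ = 0%/12 = 0; months 13+ at r₁ = 24.6%/12 = 0.0205.
After month 12 (no interest yet): B = €9,500.00 − 12·€240.00 = €6,620.00.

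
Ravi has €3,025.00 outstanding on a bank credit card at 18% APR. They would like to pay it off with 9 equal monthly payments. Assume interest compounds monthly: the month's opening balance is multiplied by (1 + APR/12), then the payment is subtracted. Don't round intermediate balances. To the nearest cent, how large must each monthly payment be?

€361.82

Monthly rate r = 18%/12 = 1.5% = 0.015.
Level-payment amortization: P = B₀·r / (1 − (1+r)^(−n)) = 3025.00·0.015 / (1 − 1.015^(−9)).
Denominator 1 − (1+r)^(−9) = 0.12540776.
P = 45.375 / 0.12540776 ≈ 361.82.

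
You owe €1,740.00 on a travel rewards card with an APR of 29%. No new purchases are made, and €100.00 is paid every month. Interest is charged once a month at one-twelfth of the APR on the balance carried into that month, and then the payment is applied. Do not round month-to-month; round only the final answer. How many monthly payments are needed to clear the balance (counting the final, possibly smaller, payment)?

Monthly rate r = 29%/12 = 2.41667% = 0.0241667.
Recurrence: B ← B·(1+r) − €100.00.
Month 1: interest €42.05; balance after payment €1,682.05.
Month 2: interest €40.65; balance after payment €1,622.70.
Closed form: n = −ln(1 − rB₀/P)/ln(1+r) = −ln(0.5795)/ln(1.02417) ≈ 22.848, so the balance reaches zero during payment 23.

23 months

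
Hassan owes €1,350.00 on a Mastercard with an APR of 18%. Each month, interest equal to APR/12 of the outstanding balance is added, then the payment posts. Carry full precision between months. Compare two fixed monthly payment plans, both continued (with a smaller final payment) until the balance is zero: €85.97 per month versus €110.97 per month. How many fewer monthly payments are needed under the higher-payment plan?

Monthly rate r = 18%/12 = 1.5% = 0.015.
At €85.97/mo: n = ⌈−ln(1 − rB₀/P)/ln(1+r)⌉ = 19 payments (last €3.49); total interest = total paid − €1,350.00 = €200.95.
At €110.97/mo: 14 payments (last €59.31); total interest €151.92.
Payments saved = 19 − 14 = 5.

5 fewer payments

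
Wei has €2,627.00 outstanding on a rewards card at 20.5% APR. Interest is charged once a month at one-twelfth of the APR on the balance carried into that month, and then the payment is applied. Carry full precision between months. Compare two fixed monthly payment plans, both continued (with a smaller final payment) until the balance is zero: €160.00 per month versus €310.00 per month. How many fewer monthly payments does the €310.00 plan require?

Monthly rate r = 20.5%/12 = 1.70833% = 0.0170833.
At €160.00/mo: n = ⌈−ln(1 − rB₀/P)/ln(1+r)⌉ = 20 payments (last €69.65); total interest = total paid − €2,627.00 = €482.65.
At €310.00/mo: 10 payments (last €72.40); total interest €235.40.
Payments saved = 20 − 10 = 10.

10 fewer payments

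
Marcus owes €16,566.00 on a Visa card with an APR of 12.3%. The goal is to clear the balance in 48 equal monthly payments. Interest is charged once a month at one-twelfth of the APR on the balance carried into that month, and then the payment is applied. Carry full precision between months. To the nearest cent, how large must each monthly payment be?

Monthly rate r = 12.3%/12 = 1.025% = 0.01025.
Level-payment amortization: P = B₀·r / (1 − (1+r)^(−n)) = 16566.00·0.01025 / (1 − 1.01025^(−48)).
Denominator 1 − (1+r)^(−48) = 0.387064518.
P = 169.802 / 0.387064518 ≈ 438.69.

€438.69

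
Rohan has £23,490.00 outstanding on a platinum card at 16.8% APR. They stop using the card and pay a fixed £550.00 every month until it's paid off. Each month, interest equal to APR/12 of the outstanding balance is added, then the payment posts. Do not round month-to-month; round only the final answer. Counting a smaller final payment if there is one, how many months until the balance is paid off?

66 months

Monthly rate r = 16.8%/12 = 1.4% = 0.014.
Recurrence: B ← B·(1+r) − £550.00.
Month 1: interest £328.86; balance after payment £23,268.86.
Month 2: interest £325.76; balance after payment £23,044.62.
Closed form: n = −ln(1 − rB₀/P)/ln(1+r) = −ln(0.40207)/ln(1.014) ≈ 65.535, so the balance reaches zero during payment 66.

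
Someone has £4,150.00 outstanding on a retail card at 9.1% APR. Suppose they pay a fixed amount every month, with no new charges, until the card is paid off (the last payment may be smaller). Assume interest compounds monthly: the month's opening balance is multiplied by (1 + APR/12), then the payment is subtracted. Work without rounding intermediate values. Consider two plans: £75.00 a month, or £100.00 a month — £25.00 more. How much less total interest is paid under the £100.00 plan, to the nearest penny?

£398.84

Monthly rate r = 9.1%/12 = 0.758333% = 0.00758333.
At £75.00/mo: n = ⌈−ln(1 − rB₀/P)/ln(1+r)⌉ = 73 payments (last £1.16); total interest = total paid − £4,150.00 = £1,251.16.
At £100.00/mo: 51 payments (last £2.32); total interest £852.32.
Interest saved = £1,251.16 − £852.32 = £398.84.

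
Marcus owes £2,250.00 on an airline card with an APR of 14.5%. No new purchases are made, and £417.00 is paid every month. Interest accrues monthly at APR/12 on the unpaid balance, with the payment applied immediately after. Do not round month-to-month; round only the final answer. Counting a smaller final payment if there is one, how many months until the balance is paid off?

Monthly rate r = 14.5%/12 = 1.20833% = 0.0120833.
Recurrence: B ← B·(1+r) − £417.00.
Month 1: interest £27.19; balance after payment £1,860.19.
Month 2: interest £22.48; balance after payment £1,465.66.
Month 3: interest £17.71; balance after payment £1,066.37.
Month 4: interest £12.89; balance after payment £662.26.
Month 5: interest £8.00; balance after payment £253.26.
Month 6: interest £3.06; balance after payment £0.00.

6 payments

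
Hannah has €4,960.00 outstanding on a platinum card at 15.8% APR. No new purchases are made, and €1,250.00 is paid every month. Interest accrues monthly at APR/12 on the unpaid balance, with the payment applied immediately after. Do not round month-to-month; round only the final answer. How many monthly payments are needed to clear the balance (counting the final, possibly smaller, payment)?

Monthly rate r = 15.8%/12 = 1.31667% = 0.0131667.
Recurrence: B ← B·(1+r) − €1,250.00.
Month 1: interest €65.31; balance after payment €3,775.31.
Month 2: interest €49.71; balance after payment €2,575.01.
Month 3: interest €33.90; balance after payment €1,358.92.
Month 4: interest €17.89; balance after payment €126.81.
Month 5: interest €1.67; balance after payment €0.00.

5 payments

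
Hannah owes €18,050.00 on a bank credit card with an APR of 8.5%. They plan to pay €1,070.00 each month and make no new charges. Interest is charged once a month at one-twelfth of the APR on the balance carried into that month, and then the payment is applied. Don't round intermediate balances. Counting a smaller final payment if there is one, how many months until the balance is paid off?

19 payments

Monthly rate r = 8.5%/12 = 0.708333% = 0.00708333.
Recurrence: B ← B·(1+r) − €1,070.00.
Month 1: interest €127.85; balance after payment €17,107.85.
Month 2: interest €121.18; balance after payment €16,159.03.
Closed form: n = −ln(1 − rB₀/P)/ln(1+r) = −ln(0.88051)/ln(1.00708) ≈ 18.029, so the balance reaches zero during payment 19.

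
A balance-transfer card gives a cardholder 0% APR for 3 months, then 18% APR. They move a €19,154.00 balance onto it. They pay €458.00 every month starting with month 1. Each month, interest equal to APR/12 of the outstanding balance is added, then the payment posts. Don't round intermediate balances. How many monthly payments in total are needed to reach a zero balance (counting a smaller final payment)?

Promo months 1–3 at r₀ = 0%/12 = 0; months 4+ at r₁ = 18%/12 = 0.015.
After month 3 (no interest yet): B = €19,154.00 − 3·€458.00 = €17,780.00.
Then at r₁ with €458.00/mo: n₂ = −ln(1 − r₁·B/P)/ln(1+r₁) ≈ 58.64 → 59 more payments.

62 months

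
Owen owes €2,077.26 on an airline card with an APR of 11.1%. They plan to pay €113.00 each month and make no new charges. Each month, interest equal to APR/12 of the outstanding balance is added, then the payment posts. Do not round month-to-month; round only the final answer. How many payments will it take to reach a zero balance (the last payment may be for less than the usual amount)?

Monthly rate r = 11.1%/12 = 0.925% = 0.00925.
Recurrence: B ← B·(1+r) − €113.00.
Month 1: interest €19.21; balance after payment €1,983.47.
Month 2: interest €18.35; balance after payment €1,888.82.
Closed form: n = −ln(1 − rB₀/P)/ln(1+r) = −ln(0.82996)/ln(1.00925) ≈ 20.242, so the balance reaches zero during payment 21.

21 months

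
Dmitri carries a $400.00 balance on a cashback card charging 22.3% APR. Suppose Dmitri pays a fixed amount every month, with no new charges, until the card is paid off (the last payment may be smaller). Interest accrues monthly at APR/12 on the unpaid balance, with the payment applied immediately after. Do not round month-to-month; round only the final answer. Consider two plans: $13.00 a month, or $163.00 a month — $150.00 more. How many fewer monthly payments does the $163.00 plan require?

44 fewer payments

Monthly rate r = 22.3%/12 = 1.85833% = 0.0185833.
At $13.00/mo: n = ⌈−ln(1 − rB₀/P)/ln(1+r)⌉ = 47 payments (last $0.83); total interest = total paid − $400.00 = $198.83.
At $163.00/mo: 3 payments (last $87.57); total interest $13.57.
Payments saved = 47 − 3 = 44.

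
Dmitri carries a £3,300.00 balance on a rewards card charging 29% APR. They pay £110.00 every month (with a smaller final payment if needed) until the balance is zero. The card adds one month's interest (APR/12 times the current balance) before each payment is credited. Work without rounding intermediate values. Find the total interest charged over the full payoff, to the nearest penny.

Monthly rate r = 29%/12 = 2.41667% = 0.0241667.
Payoff takes n = ⌈−ln(1 − rB₀/P)/ln(1+r)⌉ = ⌈54.063⌉ = 55 payments; the last is £7.00.
Total paid = 54·£110.00 + £7.00 = £5,947.00.
Total interest = total paid − principal = £5,947.00 − £3,300.00 = £2,647.00.

£2,647.00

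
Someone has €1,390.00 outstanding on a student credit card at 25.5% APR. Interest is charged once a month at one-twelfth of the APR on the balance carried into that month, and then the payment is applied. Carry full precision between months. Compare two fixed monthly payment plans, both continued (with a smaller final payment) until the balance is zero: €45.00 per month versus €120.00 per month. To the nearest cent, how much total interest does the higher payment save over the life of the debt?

€673.37

Monthly rate r = 25.5%/12 = 2.125% = 0.02125.
At €45.00/mo: n = ⌈−ln(1 − rB₀/P)/ln(1+r)⌉ = 51 payments (last €36.19); total interest = total paid − €1,390.00 = €896.19.
At €120.00/mo: 14 payments (last €52.82); total interest €222.82.
Interest saved = €896.19 − €222.82 = €673.37.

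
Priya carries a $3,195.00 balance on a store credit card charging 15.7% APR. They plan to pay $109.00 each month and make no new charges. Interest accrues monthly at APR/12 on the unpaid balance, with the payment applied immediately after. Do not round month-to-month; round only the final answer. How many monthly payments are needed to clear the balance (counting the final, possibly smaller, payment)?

Monthly rate r = 15.7%/12 = 1.30833% = 0.0130833.
Recurrence: B ← B·(1+r) − $109.00.
Month 1: interest $41.80; balance after payment $3,127.80.
Month 2: interest $40.92; balance after payment $3,059.72.
Closed form: n = −ln(1 − rB₀/P)/ln(1+r) = −ln(0.6165)/ln(1.01308) ≈ 37.212, so the balance reaches zero during payment 38.

38 payments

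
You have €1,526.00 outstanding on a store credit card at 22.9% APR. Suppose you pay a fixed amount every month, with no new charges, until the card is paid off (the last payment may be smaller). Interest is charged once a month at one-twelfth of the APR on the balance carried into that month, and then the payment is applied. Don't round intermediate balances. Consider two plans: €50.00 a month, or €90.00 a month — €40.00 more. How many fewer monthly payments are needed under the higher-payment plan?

Monthly rate r = 22.9%/12 = 1.90833% = 0.0190833.
At €50.00/mo: n = ⌈−ln(1 − rB₀/P)/ln(1+r)⌉ = 47 payments (last €9.93); total interest = total paid − €1,526.00 = €783.93.
At €90.00/mo: 21 payments (last €61.38); total interest €335.38.
Payments saved = 47 − 21 = 26.

26 fewer payments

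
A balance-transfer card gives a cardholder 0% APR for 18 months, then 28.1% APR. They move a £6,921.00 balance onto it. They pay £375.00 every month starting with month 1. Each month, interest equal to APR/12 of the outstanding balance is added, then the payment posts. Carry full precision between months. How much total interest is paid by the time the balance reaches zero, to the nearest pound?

£4

Promo months 1–18 at r₀ = 0%/12 = 0; months 19+ at r₁ = 28.1%/12 = 0.0234167.
After month 18 (no interest yet): B = £6,921.00 − 18·£375.00 = £171.00.
Then at r₁ with £375.00/mo: n₂ = −ln(1 − r₁·B/P)/ln(1+r₁) ≈ 0.46 → 1 more payments.
Total paid = 18·£375.00 + £175.00 = £6,925.00; interest = £6,925.00 − £6,921.00 = £4.00.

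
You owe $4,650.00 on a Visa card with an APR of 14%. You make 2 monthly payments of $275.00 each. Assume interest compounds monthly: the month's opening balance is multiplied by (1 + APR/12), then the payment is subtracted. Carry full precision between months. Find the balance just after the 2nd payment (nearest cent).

Monthly rate r = 14%/12 = 1.16667% = 0.0116667.
Each month: B ← B·(1+r) − $275.00.
Month 1: interest $54.25; balance after payment $4,429.25.
Month 2: interest $51.67; balance after payment $4,205.92.

$4,205.92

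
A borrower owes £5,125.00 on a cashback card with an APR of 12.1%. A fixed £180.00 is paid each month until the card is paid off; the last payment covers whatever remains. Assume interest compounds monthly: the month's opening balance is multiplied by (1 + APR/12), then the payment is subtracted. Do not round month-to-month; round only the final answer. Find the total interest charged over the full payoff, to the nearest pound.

Monthly rate r = 12.1%/12 = 1.00833% = 0.0100833.
Payoff takes n = ⌈−ln(1 − rB₀/P)/ln(1+r)⌉ = ⌈33.730⌉ = 34 payments; the last is £131.57.
Total paid = 33·£180.00 + £131.57 = £6,071.57.
Total interest = total paid − principal = £6,071.57 − £5,125.00 = £946.57.

£947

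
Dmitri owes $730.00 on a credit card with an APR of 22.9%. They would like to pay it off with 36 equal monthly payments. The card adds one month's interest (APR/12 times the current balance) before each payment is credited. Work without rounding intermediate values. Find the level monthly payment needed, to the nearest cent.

Monthly rate r = 22.9%/12 = 1.90833% = 0.0190833.
Level-payment amortization: P = B₀·r / (1 − (1+r)^(−n)) = 730.00·0.0190833 / (1 − 1.01908^(−36)).
Denominator 1 − (1+r)^(−36) = 0.493649973.
P = 13.9308 / 0.493649973 ≈ 28.22.

$28.22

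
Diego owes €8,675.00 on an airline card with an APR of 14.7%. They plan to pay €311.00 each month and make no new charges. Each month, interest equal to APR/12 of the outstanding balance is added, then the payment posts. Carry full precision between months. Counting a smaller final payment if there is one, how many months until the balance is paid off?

35 months

Monthly rate r = 14.7%/12 = 1.225% = 0.01225.
Recurrence: B ← B·(1+r) − €311.00.
Month 1: interest €106.27; balance after payment €8,470.27.
Month 2: interest €103.76; balance after payment €8,263.03.
Closed form: n = −ln(1 − rB₀/P)/ln(1+r) = −ln(0.6583)/ln(1.01225) ≈ 34.339, so the balance reaches zero during payment 35.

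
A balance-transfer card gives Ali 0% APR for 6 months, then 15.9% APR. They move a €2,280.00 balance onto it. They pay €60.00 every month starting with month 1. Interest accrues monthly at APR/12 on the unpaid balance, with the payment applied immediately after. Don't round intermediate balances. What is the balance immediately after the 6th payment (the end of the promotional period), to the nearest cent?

Promo months 1–6 at r₀ = 0%/12 = 0; months 7+ at r₁ = 15.9%/12 = 0.01325.
After month 6 (no interest yet): B = €2,280.00 − 6·€60.00 = €1,920.00.

€1,920.00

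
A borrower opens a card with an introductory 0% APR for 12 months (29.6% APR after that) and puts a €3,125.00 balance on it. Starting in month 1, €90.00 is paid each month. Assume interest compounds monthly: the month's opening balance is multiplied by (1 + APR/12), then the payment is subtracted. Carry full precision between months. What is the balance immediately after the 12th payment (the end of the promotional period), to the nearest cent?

€2,045.00

Promo months 1–12 at r₀ = 0%/12 = 0; months 13+ at r₁ = 29.6%/12 = 0.0246667.
After month 12 (no interest yet): B = €3,125.00 − 12·€90.00 = €2,045.00.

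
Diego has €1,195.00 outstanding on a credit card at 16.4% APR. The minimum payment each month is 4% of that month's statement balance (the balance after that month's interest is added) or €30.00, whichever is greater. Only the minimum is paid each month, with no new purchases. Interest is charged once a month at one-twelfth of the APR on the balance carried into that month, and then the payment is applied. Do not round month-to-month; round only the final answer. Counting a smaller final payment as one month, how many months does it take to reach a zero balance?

48 months

Monthly rate r = 16.4%/12 = 1.36667% = 0.0136667.
While 4% of the post-interest balance exceeds €30.00, each month B ← (B·(1+r))·(1 − 0.04), i.e. B shrinks by the factor (1+r)·0.96 = 0.97312.
This holds for months 1–18. Entering month 19 the balance is €731.75; 4% of the post-interest balance is now below €30.00, so the flat €30.00 minimum applies from here.
From month 19 a fixed €30.00 at rate r clears €731.75 in 30 more payments. Total: 18 + 30 = 48 months.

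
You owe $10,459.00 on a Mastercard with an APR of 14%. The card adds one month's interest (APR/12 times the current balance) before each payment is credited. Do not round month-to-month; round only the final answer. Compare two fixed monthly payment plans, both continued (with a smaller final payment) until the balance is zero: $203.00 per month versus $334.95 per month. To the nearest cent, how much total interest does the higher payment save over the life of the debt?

$3,002.14

Monthly rate r = 14%/12 = 1.16667% = 0.0116667.
At $203.00/mo: n = ⌈−ln(1 − rB₀/P)/ln(1+r)⌉ = 80 payments (last $47.33); total interest = total paid − $10,459.00 = $5,625.33.
At $334.95/mo: 40 payments (last $19.14); total interest $2,623.19.
Interest saved = $5,625.33 − $2,623.19 = $3,002.14.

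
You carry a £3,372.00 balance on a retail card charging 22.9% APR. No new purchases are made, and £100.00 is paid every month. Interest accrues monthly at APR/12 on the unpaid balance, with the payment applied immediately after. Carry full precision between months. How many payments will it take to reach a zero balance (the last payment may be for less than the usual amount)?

Monthly rate r = 22.9%/12 = 1.90833% = 0.0190833.
Recurrence: B ← B·(1+r) − £100.00.
Month 1: interest £64.35; balance after payment £3,336.35.
Month 2: interest £63.67; balance after payment £3,300.02.
Closed form: n = −ln(1 − rB₀/P)/ln(1+r) = −ln(0.35651)/ln(1.01908) ≈ 54.561, so the balance reaches zero during payment 55.

55 payments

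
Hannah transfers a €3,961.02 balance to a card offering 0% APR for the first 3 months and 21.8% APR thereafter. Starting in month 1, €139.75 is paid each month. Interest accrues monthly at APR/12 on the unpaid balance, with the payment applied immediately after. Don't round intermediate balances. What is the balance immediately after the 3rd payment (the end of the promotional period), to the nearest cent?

Promo months 1–3 at r₀ = 0%/12 = 0; months 4+ at r₁ = 21.8%/12 = 0.0181667.
After month 3 (no interest yet): B = €3,961.02 − 3·€139.75 = €3,541.77.

€3,541.77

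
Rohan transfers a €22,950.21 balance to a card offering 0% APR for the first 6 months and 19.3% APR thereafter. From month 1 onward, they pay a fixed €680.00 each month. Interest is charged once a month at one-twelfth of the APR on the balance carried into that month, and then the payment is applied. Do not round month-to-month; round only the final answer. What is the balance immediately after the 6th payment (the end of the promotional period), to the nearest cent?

€18,870.21

Promo months 1–6 at r₀ = 0%/12 = 0; months 7+ at r₁ = 19.3%/12 = 0.0160833.
After month 6 (no interest yet): B = €22,950.21 − 6·€680.00 = €18,870.21.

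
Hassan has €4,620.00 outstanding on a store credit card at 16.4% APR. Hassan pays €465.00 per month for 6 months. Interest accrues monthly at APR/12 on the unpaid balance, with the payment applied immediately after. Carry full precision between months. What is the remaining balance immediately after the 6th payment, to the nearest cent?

€2,124.94

Monthly rate r = 16.4%/12 = 1.36667% = 0.0136667.
Each month: B ← B·(1+r) − €465.00.
Month 1: interest €63.14; balance after payment €4,218.14.
Month 2: interest €57.65; balance after payment €3,810.79.
Month 3: interest €52.08; balance after payment €3,397.87.
Month 4: interest €46.44; balance after payment €2,979.31.
Month 5: interest €40.72; balance after payment €2,555.02.
Month 6: interest €34.92; balance after payment €2,124.94.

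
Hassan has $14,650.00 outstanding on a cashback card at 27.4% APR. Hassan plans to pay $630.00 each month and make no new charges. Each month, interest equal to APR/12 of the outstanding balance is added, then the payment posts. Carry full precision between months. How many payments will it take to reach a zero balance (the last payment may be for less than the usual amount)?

34 months

Monthly rate r = 27.4%/12 = 2.28333% = 0.0228333.
Recurrence: B ← B·(1+r) − $630.00.
Month 1: interest $334.51; balance after payment $14,354.51.
Month 2: interest $327.76; balance after payment $14,052.27.
Closed form: n = −ln(1 − rB₀/P)/ln(1+r) = −ln(0.46903)/ln(1.02283) ≈ 33.534, so the balance reaches zero during payment 34.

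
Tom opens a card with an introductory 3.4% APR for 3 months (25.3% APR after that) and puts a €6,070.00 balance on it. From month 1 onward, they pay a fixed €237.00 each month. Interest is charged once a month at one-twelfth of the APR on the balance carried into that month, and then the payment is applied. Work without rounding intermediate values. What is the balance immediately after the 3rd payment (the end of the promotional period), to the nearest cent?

Promo months 1–3 at r₀ = 3.4%/12 = 0.00283333; months 4+ at r₁ = 25.3%/12 = 0.0210833.
After month 3: iterate B ← B·(1+r₀) − €237.00 for 3 months → €5,408.72.

€5,408.72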